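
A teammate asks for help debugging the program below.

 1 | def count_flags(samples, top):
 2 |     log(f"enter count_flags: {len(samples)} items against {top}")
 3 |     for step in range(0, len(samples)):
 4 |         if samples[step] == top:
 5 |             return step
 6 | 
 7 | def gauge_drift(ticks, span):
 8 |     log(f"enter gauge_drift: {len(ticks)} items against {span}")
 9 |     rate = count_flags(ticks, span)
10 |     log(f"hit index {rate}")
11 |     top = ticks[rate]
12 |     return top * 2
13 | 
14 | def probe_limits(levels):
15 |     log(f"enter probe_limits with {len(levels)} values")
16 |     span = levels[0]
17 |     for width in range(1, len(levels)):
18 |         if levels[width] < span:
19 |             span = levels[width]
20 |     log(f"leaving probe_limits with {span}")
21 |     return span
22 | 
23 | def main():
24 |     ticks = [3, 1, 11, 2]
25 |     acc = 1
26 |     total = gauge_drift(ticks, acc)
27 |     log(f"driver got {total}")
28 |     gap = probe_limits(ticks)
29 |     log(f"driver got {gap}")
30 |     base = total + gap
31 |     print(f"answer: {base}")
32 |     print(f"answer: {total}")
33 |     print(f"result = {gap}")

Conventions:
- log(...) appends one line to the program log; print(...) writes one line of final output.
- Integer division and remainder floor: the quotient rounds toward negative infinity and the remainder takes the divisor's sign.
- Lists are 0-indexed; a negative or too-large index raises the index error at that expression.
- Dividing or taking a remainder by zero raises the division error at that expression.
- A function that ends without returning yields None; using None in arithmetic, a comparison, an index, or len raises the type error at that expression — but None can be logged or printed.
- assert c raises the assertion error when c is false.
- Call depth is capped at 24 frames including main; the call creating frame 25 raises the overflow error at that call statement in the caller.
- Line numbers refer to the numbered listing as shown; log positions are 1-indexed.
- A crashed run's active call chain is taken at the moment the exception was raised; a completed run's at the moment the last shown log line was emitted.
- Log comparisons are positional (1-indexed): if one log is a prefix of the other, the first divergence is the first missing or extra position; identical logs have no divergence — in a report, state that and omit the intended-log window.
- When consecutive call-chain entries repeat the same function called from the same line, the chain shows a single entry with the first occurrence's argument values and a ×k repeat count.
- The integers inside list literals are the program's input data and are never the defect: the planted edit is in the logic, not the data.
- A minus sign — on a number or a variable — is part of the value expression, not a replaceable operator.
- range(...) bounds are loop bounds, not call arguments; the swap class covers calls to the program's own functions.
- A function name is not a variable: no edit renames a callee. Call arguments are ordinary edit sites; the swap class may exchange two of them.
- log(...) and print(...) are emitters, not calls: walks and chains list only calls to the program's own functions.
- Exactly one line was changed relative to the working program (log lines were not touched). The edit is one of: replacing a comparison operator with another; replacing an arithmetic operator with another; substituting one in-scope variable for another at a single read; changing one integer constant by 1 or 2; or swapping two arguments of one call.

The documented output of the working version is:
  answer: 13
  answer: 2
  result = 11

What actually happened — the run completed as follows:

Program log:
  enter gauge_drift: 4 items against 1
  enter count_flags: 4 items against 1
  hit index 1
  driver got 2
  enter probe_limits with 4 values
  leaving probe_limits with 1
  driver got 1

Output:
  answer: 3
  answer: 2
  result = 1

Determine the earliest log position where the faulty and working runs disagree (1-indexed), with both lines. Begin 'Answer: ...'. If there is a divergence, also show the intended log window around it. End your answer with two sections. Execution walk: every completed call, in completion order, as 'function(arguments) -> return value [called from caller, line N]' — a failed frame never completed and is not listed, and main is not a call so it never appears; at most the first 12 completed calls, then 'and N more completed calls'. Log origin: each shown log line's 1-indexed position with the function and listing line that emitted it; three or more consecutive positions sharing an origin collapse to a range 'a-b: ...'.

Answer: position 6; shown 'leaving probe_limits with 1' vs intended 'leaving probe_limits with 11'.
Intended log window:
  4: driver got 2
  5: enter probe_limits with 4 values
  6: leaving probe_limits with 11
  7: driver got 11
Execution walk:
  count_flags([3, 1, 11, 2], 1) -> 1  [called from gauge_drift, line 9]
  gauge_drift([3, 1, 11, 2], 1) -> 2  [called from main, line 26]
  probe_limits([3, 1, 11, 2]) -> 1  [called from main, line 28]
Log origins:
  1: emitted by gauge_drift (line 8)
  2: emitted by count_flags (line 2)
  3: emitted by gauge_drift (line 10)
  4: emitted by main (line 27)
  5: emitted by probe_limits (line 15)
  6: emitted by probe_limits (line 20)
  7: emitted by main (line 29)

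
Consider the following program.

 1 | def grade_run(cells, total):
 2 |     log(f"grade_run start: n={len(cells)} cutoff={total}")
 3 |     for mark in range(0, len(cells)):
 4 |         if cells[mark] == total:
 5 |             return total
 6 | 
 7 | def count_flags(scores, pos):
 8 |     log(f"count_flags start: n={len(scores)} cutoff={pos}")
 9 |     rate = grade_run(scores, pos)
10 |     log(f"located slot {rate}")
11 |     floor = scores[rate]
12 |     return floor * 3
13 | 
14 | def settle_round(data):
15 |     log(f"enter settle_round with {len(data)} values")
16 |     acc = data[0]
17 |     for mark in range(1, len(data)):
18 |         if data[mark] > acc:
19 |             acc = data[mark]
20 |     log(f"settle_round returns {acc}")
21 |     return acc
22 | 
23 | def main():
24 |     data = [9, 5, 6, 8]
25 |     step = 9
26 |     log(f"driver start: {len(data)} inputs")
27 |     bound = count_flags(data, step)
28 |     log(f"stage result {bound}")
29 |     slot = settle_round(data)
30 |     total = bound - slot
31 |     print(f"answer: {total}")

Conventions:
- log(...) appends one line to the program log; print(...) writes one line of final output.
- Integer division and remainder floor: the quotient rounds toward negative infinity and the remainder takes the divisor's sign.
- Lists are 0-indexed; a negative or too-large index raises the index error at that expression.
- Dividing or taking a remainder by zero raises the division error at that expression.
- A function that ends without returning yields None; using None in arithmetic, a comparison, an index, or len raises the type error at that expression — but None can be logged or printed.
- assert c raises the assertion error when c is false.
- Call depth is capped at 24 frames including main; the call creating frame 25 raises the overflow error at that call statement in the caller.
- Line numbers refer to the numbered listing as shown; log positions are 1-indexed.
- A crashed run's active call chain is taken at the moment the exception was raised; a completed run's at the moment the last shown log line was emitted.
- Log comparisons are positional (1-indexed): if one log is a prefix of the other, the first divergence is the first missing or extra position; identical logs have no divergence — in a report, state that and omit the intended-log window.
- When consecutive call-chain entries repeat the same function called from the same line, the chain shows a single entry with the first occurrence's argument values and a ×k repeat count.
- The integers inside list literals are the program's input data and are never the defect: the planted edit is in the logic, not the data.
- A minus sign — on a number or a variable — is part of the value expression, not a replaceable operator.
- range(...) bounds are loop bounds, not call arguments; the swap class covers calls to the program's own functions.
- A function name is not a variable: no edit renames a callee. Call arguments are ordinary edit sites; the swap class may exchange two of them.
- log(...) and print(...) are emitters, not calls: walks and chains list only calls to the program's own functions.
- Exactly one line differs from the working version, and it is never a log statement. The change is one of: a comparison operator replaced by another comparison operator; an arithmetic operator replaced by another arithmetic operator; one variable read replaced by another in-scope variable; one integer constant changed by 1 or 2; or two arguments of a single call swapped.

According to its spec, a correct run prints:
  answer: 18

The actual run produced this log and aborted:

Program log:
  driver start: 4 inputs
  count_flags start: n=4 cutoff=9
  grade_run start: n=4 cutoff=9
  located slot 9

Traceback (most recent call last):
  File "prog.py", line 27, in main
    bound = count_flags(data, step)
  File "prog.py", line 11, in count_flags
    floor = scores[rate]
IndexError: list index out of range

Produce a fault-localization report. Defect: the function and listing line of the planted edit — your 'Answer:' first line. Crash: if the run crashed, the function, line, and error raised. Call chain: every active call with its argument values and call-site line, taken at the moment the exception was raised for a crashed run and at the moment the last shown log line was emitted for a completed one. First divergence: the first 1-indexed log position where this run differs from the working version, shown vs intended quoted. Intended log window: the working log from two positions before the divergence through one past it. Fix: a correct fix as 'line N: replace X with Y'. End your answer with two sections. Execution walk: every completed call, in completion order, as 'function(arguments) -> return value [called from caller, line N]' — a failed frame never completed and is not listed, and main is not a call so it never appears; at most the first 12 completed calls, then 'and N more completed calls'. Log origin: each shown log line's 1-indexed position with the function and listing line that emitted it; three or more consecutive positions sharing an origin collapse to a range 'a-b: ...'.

Answer: the defect is in grade_run at line 5.
Key observation: The earliest visible damage is log position 4 — 'located slot 9' rather than the intended 'located slot 0'.
Crash: count_flags, line 11, IndexError.
Call chain: main -> count_flags([9, 5, 6, 8], 9) (called at line 27).
First divergence: at position 4 the run shows 'located slot 9' where the working version logs 'located slot 0'.
Intended log window:
  2: count_flags start: n=4 cutoff=9
  3: grade_run start: n=4 cutoff=9
  4: located slot 0
  5: stage result 27
Execution walk:
  grade_run([9, 5, 6, 8], 9) -> 9  [called from count_flags, line 9]
Log origin:
  1: from main, line 26
  2: from count_flags, line 8
  3: from grade_run, line 2
  4: from count_flags, line 10
A correct fix: line 5: replace `total` with `mark`.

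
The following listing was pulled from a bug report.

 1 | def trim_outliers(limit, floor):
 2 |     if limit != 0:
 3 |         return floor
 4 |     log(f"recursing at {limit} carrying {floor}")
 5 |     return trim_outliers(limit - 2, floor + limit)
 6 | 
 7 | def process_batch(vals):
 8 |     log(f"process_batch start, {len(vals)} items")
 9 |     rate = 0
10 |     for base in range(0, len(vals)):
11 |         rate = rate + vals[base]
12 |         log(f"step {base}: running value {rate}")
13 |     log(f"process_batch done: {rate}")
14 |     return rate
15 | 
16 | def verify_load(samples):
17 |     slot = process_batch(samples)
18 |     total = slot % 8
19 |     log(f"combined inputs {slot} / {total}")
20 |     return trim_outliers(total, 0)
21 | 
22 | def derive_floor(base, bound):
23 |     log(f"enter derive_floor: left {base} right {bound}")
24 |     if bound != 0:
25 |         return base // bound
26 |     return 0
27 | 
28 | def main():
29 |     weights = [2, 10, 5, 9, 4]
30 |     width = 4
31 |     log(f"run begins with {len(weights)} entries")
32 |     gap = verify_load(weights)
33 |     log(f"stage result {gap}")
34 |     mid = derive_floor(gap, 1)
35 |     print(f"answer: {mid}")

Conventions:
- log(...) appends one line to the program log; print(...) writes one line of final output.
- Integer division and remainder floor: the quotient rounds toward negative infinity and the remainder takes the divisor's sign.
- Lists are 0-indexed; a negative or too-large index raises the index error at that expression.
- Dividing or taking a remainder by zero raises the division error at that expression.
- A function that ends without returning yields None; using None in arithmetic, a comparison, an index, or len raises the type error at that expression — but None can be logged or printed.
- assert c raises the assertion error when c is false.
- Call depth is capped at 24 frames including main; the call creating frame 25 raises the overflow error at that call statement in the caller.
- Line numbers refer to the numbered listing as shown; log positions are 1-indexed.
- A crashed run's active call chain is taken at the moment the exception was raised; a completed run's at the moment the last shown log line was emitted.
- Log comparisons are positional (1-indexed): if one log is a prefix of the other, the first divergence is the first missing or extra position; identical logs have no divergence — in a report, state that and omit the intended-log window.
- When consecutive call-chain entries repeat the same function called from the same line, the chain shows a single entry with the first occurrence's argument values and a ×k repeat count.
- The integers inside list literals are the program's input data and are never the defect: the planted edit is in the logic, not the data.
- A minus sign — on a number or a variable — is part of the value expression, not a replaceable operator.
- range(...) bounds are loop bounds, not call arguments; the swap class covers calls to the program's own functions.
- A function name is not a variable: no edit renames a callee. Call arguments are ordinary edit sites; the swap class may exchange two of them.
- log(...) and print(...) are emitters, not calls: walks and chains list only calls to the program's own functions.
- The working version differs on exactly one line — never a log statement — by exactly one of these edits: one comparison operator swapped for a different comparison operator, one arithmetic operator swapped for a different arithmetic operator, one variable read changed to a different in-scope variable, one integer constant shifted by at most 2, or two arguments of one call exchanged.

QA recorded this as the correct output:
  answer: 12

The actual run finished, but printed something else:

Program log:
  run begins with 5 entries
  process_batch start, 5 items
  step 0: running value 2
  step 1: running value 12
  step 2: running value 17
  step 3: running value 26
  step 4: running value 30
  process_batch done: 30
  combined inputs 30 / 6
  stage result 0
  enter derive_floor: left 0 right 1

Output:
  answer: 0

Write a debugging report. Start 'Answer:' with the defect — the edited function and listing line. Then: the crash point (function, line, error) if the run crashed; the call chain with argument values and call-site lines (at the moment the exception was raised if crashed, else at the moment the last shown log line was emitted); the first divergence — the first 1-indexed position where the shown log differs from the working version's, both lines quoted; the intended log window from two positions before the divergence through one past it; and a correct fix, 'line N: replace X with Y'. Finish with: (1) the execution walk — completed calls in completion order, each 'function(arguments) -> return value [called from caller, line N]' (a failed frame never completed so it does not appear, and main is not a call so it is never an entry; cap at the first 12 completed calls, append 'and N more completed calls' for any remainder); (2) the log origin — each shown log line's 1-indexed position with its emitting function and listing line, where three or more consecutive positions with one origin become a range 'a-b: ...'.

Answer: the defect is in trim_outliers at line 2.
Key observation: Position 10 is the first bad log line: 'stage result 0' should read 'recursing at 6 carrying 0'.
Call chain: main -> derive_floor(0, 1) (called at line 34).
First divergence: position 10; shown 'stage result 0' vs intended 'recursing at 6 carrying 0'.
Intended log window:
  8: process_batch done: 30
  9: combined inputs 30 / 6
  10: recursing at 6 carrying 0
  11: recursing at 4 carrying 6
Execution walk:
  process_batch([2, 10, 5, 9, 4]) -> 30  [called from verify_load, line 17]
  trim_outliers(6, 0) -> 0  [called from verify_load, line 20]
  verify_load([2, 10, 5, 9, 4]) -> 0  [called from main, line 32]
  derive_floor(0, 1) -> 0  [called from main, line 34]
Log origin:
  1 — main, line 31
  2 — process_batch, line 8
  3-7 — process_batch, line 12
  8 — process_batch, line 13
  9 — verify_load, line 19
  10 — main, line 33
  11 — derive_floor, line 23
A correct fix: line 2: replace `!=` with `<=`.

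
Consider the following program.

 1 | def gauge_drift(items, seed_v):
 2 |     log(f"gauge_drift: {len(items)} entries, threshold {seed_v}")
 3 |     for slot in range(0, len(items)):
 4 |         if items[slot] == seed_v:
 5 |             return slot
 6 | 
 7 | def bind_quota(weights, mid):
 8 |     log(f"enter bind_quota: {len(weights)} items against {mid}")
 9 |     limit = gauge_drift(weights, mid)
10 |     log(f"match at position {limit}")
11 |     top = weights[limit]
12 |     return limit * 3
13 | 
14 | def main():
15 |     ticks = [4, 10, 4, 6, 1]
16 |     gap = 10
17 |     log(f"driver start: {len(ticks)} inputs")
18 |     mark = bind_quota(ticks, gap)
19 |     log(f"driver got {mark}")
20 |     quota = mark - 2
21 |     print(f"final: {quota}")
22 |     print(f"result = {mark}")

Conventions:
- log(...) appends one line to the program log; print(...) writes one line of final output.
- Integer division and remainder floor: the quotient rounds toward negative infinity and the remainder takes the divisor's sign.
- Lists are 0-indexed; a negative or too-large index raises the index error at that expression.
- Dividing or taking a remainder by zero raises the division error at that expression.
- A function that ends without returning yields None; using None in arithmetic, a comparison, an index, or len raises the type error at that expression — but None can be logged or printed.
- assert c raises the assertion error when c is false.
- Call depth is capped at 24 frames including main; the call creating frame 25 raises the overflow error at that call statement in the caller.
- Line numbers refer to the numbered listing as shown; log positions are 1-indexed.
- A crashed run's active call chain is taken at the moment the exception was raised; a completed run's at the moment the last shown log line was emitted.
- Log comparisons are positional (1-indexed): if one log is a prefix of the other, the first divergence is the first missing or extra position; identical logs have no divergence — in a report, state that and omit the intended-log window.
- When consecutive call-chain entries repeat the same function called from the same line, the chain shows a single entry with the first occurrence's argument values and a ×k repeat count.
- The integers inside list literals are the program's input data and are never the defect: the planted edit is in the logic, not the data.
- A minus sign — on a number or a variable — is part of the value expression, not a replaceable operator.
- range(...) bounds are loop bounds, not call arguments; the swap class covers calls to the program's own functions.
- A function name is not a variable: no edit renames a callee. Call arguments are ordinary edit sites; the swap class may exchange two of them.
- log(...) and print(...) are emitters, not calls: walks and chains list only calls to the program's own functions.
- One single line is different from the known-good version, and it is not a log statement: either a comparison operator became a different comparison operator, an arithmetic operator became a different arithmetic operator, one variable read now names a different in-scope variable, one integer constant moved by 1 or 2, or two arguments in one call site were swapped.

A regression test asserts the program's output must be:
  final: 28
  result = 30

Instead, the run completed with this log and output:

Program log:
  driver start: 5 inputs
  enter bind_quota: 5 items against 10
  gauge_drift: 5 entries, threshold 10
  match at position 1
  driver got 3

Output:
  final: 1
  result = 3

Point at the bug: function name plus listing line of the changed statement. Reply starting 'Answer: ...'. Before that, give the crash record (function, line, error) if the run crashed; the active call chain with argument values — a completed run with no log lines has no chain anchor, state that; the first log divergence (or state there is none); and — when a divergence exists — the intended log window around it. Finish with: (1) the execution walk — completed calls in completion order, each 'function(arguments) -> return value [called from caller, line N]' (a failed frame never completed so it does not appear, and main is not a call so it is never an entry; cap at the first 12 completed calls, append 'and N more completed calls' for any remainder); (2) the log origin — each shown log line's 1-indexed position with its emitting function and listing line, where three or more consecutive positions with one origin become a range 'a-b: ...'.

Answer: the defect is in bind_quota at line 12.
Key observation: Position 5 is the first bad log line: 'driver got 3' should read 'driver got 30'.
Call chain: main.
First divergence: position 5 — the shown line 'driver got 3' should read 'driver got 30'.
Intended log window:
  3: gauge_drift: 5 entries, threshold 10
  4: match at position 1
  5: driver got 30
Execution walk:
  gauge_drift([4, 10, 4, 6, 1], 10) -> 1  [called from bind_quota, line 9]
  bind_quota([4, 10, 4, 6, 1], 10) -> 3  [called from main, line 18]
Log origin:
  1: emitted by main (line 17)
  2: emitted by bind_quota (line 8)
  3: emitted by gauge_drift (line 2)
  4: emitted by bind_quota (line 10)
  5: emitted by main (line 19)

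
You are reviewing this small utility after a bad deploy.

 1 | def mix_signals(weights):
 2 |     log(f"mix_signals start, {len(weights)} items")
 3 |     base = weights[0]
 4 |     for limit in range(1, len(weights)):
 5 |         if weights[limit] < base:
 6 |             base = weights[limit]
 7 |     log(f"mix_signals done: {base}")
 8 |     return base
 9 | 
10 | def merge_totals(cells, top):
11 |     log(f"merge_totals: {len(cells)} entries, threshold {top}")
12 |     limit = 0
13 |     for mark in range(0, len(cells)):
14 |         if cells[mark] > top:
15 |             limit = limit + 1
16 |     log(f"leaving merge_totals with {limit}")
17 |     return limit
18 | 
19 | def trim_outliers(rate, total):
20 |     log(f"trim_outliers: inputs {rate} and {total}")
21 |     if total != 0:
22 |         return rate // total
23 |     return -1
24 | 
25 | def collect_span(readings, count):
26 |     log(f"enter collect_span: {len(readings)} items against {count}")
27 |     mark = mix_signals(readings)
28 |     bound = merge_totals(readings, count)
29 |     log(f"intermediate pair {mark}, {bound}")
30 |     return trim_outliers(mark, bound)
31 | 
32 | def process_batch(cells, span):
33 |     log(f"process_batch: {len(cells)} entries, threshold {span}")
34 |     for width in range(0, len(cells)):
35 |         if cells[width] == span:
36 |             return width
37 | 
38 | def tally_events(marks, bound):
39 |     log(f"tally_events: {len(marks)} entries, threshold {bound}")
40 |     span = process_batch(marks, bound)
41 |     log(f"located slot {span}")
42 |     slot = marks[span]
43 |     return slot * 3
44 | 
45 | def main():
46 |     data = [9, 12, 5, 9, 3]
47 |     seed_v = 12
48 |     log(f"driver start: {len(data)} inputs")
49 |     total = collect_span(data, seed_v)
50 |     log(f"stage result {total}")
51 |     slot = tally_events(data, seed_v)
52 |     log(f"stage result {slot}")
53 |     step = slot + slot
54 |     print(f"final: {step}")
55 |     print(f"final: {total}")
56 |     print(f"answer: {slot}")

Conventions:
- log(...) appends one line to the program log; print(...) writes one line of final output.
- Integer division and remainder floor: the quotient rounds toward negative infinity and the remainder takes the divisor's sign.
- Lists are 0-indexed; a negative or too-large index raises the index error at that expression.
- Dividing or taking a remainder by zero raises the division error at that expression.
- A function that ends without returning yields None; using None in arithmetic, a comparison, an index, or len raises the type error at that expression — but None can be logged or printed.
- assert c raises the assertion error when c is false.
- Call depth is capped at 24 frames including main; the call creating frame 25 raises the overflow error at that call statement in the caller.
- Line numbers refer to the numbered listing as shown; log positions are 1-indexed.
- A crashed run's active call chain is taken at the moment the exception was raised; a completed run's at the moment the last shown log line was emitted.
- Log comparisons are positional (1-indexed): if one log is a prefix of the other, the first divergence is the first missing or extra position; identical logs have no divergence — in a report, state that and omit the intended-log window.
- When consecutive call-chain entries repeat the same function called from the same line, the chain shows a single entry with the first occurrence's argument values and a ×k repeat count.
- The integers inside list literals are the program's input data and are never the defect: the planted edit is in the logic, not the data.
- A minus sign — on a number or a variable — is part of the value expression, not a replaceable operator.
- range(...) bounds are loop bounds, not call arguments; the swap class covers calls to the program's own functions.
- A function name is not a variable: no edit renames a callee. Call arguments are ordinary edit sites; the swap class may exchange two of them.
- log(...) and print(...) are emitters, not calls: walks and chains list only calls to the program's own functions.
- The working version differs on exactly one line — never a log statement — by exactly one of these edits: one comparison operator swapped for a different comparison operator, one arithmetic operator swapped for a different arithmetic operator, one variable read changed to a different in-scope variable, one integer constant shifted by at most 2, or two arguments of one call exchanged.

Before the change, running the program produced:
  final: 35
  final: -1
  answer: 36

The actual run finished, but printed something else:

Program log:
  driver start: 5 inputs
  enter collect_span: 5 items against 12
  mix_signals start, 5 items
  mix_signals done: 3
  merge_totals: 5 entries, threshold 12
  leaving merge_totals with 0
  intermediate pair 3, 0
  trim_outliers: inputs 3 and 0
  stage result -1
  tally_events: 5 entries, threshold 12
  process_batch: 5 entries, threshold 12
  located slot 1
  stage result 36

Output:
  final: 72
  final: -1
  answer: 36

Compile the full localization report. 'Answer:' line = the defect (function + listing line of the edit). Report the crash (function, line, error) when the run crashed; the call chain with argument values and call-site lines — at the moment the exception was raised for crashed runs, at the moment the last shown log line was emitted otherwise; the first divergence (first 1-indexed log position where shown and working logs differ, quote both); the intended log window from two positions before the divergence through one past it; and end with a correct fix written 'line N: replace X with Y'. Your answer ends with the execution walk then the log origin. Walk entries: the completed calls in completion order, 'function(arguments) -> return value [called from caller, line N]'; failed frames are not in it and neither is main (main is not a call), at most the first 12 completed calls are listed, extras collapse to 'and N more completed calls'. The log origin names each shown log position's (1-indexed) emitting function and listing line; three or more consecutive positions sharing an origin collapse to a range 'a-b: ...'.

Answer: the defect is in main at line 53.
Key fact: No log line changed; the fault shows up purely in the output.
Call chain: main.
First divergence: none (the log streams are identical).
Execution walk:
  mix_signals([9, 12, 5, 9, 3]) -> 3  [called from collect_span, line 27]
  merge_totals([9, 12, 5, 9, 3], 12) -> 0  [called from collect_span, line 28]
  trim_outliers(3, 0) -> -1  [called from collect_span, line 30]
  collect_span([9, 12, 5, 9, 3], 12) -> -1  [called from main, line 49]
  process_batch([9, 12, 5, 9, 3], 12) -> 1  [called from tally_events, line 40]
  tally_events([9, 12, 5, 9, 3], 12) -> 36  [called from main, line 51]
Log origins:
  1: emitted by main (line 48)
  2: emitted by collect_span (line 26)
  3: emitted by mix_signals (line 2)
  4: emitted by mix_signals (line 7)
  5: emitted by merge_totals (line 11)
  6: emitted by merge_totals (line 16)
  7: emitted by collect_span (line 29)
  8: emitted by trim_outliers (line 20)
  9: emitted by main (line 50)
  10: emitted by tally_events (line 39)
  11: emitted by process_batch (line 33)
  12: emitted by tally_events (line 41)
  13: emitted by main (line 52)
A correct fix: line 53: replace `slot + slot` with `total + slot`.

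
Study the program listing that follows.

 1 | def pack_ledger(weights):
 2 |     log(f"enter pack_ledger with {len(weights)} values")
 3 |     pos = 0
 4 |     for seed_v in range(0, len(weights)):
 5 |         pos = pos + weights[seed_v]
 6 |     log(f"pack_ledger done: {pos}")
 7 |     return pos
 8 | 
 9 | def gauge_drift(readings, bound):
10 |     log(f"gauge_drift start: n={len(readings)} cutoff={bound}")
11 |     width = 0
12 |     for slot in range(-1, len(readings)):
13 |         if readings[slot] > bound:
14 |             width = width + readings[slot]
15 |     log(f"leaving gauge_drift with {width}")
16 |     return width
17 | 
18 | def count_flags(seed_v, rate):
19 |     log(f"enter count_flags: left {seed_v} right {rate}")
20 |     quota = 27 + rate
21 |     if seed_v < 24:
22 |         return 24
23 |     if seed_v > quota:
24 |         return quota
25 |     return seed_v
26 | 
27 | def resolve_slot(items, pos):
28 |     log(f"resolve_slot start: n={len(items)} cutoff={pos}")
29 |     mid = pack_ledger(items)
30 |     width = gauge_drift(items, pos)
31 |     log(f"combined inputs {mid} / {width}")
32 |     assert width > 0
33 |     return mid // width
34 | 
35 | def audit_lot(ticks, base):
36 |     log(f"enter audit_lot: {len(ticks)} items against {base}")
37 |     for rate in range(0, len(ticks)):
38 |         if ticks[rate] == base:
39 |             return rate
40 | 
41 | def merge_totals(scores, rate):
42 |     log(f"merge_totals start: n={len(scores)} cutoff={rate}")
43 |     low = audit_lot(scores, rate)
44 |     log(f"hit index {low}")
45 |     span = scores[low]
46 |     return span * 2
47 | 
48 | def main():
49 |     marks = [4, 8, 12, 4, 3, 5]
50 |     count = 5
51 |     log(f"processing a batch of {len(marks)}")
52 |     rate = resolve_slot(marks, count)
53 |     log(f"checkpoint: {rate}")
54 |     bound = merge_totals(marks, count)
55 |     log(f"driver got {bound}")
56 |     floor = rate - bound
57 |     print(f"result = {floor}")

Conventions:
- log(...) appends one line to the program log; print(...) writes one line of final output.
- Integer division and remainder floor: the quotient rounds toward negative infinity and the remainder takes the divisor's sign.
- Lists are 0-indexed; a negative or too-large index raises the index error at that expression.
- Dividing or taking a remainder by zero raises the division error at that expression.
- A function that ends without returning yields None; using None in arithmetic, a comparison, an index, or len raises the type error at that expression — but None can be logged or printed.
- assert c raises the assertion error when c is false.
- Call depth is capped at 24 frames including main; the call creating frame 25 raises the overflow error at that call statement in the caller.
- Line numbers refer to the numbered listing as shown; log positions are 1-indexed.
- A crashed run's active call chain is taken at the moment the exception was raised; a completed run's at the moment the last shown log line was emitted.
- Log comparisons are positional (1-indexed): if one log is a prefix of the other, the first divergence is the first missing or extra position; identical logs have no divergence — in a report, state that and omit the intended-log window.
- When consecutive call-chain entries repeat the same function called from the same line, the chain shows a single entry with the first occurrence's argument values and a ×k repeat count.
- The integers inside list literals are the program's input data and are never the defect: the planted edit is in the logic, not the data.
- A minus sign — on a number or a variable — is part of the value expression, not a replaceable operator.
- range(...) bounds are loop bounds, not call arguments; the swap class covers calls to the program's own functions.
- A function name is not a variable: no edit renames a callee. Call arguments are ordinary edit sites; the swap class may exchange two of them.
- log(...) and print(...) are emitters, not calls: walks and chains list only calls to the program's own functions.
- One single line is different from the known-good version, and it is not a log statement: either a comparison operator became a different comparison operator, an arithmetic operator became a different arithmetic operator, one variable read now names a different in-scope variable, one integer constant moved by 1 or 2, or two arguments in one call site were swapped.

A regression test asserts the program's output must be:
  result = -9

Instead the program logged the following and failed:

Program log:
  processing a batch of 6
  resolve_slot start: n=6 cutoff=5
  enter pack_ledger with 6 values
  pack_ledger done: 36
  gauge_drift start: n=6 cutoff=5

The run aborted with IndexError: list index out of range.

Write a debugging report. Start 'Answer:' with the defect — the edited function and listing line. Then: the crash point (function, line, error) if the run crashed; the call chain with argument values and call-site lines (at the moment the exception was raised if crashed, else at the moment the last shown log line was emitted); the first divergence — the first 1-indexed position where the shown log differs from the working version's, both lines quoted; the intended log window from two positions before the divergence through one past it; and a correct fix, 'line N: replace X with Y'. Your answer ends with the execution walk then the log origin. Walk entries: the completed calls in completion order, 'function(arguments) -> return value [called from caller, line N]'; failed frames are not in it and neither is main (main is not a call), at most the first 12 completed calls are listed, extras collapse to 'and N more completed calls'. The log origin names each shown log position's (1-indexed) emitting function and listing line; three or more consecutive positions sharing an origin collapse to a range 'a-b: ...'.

Answer: the defect is in gauge_drift at line 12.
Core observation: After 5 matching log lines the faulty run goes silent, while the working version continues with 'leaving gauge_drift with 20'.
Crash: gauge_drift, line 13, IndexError.
Call chain: main -> resolve_slot([4, 8, 12, 4, 3, 5], 5) (called at line 52) -> gauge_drift([4, 8, 12, 4, 3, 5], 5) (called at line 30).
First divergence: position 6 — after 5 matching lines the faulty run goes silent; intended next line 'leaving gauge_drift with 20'.
Intended log window:
  4: pack_ledger done: 36
  5: gauge_drift start: n=6 cutoff=5
  6: leaving gauge_drift with 20
  7: combined inputs 36 / 20
Execution walk:
  pack_ledger([4, 8, 12, 4, 3, 5]) -> 36  [called from resolve_slot, line 29]
Origin of each log line:
  1 — main, line 51
  2 — resolve_slot, line 28
  3 — pack_ledger, line 2
  4 — pack_ledger, line 6
  5 — gauge_drift, line 10
A correct fix: line 12: replace `-1` with `0`.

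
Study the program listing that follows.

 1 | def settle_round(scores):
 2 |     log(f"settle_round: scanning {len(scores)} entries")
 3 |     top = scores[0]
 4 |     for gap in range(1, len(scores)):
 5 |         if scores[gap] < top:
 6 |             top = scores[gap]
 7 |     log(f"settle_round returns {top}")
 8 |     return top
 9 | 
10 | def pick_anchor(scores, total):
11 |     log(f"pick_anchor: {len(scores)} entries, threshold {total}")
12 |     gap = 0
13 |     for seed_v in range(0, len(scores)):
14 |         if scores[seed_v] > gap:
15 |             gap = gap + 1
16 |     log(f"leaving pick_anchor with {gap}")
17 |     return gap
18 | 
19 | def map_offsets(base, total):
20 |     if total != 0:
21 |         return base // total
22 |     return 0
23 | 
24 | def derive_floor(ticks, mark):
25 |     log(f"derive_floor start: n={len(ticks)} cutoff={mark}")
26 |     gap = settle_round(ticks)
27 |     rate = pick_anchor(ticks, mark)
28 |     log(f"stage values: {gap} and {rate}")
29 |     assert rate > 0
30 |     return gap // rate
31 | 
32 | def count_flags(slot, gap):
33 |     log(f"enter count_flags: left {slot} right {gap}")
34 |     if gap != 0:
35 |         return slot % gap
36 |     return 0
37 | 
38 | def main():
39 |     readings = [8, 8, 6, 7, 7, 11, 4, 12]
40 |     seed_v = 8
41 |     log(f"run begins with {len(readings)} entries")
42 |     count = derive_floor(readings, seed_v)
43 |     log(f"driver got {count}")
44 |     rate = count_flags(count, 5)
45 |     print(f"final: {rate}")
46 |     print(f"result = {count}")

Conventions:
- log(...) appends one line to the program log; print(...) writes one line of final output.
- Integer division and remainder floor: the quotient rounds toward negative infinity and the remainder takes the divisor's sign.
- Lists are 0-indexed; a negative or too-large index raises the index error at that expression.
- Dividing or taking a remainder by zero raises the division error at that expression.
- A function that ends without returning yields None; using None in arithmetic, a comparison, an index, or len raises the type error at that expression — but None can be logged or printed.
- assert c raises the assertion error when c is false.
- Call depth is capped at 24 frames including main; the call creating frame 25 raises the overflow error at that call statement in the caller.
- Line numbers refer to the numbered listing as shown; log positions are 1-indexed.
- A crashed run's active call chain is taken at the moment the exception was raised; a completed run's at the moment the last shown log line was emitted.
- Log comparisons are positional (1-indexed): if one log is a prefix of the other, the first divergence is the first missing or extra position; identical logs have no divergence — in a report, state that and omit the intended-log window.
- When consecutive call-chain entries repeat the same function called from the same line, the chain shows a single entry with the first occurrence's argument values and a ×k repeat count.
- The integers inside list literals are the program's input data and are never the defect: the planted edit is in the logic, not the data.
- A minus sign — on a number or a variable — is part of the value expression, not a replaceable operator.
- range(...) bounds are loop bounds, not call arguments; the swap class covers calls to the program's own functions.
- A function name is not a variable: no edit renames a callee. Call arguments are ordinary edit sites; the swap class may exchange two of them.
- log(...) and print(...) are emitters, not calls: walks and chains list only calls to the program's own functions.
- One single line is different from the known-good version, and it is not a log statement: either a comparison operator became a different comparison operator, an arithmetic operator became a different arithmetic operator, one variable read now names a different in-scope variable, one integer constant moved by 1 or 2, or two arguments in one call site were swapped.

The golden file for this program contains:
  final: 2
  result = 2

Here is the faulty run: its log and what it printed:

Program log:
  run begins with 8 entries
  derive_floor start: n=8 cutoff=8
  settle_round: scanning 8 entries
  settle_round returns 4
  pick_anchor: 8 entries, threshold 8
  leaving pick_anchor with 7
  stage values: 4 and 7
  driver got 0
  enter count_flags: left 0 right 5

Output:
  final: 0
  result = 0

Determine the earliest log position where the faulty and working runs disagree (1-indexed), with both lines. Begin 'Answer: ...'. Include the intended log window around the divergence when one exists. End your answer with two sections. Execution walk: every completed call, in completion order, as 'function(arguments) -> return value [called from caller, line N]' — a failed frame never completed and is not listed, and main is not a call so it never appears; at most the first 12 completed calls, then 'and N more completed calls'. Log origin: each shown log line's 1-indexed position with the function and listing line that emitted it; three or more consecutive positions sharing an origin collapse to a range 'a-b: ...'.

Answer: position 6; shown 'leaving pick_anchor with 7' vs intended 'leaving pick_anchor with 2'.
Intended log window:
  4: settle_round returns 4
  5: pick_anchor: 8 entries, threshold 8
  6: leaving pick_anchor with 2
  7: stage values: 4 and 2
Execution walk:
  settle_round([8, 8, 6, 7, 7, 11, 4, 12]) -> 4  [called from derive_floor, line 26]
  pick_anchor([8, 8, 6, 7, 7, 11, 4, 12], 8) -> 7  [called from derive_floor, line 27]
  derive_floor([8, 8, 6, 7, 7, 11, 4, 12], 8) -> 0  [called from main, line 42]
  count_flags(0, 5) -> 0  [called from main, line 44]
Log origins:
  1: logged in main at line 41
  2: logged in derive_floor at line 25
  3: logged in settle_round at line 2
  4: logged in settle_round at line 7
  5: logged in pick_anchor at line 11
  6: logged in pick_anchor at line 16
  7: logged in derive_floor at line 28
  8: logged in main at line 43
  9: logged in count_flags at line 33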